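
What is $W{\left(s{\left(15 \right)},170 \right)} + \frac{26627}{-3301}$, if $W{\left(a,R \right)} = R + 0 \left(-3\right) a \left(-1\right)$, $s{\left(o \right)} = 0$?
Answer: $\frac{534543}{3301} \approx 161.93$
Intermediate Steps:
$W{\left(a,R \right)} = R$ ($W{\left(a,R \right)} = R + 0 a \left(-1\right) = R + 0 \left(-1\right) = R + 0 = R$)
$W{\left(s{\left(15 \right)},170 \right)} + \frac{26627}{-3301} = 170 + \frac{26627}{-3301} = 170 + 26627 \left(- \frac{1}{3301}\right) = 170 - \frac{26627}{3301} = \frac{534543}{3301}$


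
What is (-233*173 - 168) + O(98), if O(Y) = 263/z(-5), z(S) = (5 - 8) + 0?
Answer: -121694/3 ≈ -40565.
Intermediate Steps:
z(S) = -3 (z(S) = -3 + 0 = -3)
O(Y) = -263/3 (O(Y) = 263/(-3) = 263*(-1/3) = -263/3)
(-233*173 - 168) + O(98) = (-233*173 - 168) - 263/3 = (-40309 - 168) - 263/3 = -40477 - 263/3 = -121694/3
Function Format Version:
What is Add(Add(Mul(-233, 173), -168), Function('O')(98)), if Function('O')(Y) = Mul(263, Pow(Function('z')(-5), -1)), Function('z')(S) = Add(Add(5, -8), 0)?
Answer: Rational(-121694, 3) ≈ -40565.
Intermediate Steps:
Function('z')(S) = -3 (Function('z')(S) = Add(-3, 0) = -3)
Function('O')(Y) = Rational(-263, 3) (Function('O')(Y) = Mul(263, Pow(-3, -1)) = Mul(263, Rational(-1, 3)) = Rational(-263, 3))
Add(Add(Mul(-233, 173), -168), Function('O')(98)) = Add(Add(Mul(-233, 173), -168), Rational(-263, 3)) = Add(Add(-40309, -168), Rational(-263, 3)) = Add(-40477, Rational(-263, 3)) = Rational(-121694, 3)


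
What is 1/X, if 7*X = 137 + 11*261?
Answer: 7/3008 ≈ 0.0023271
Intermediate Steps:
X = 3008/7 (X = (137 + 11*261)/7 = (137 + 2871)/7 = (⅐)*3008 = 3008/7 ≈ 429.71)
1/X = 1/(3008/7) = 7/3008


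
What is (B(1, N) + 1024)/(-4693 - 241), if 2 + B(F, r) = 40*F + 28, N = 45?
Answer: -545/2467 ≈ -0.22092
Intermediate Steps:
B(F, r) = 26 + 40*F (B(F, r) = -2 + (40*F + 28) = -2 + (28 + 40*F) = 26 + 40*F)
(B(1, N) + 1024)/(-4693 - 241) = ((26 + 40*1) + 1024)/(-4693 - 241) = ((26 + 40) + 1024)/(-4934) = (66 + 1024)*(-1/4934) = 1090*(-1/4934) = -545/2467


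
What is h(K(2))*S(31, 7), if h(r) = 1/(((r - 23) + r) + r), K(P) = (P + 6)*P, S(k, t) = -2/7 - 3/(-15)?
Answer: -3/875 ≈ -0.0034286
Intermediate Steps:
S(k, t) = -3/35 (S(k, t) = -2*⅐ - 3*(-1/15) = -2/7 + ⅕ = -3/35)
K(P) = P*(6 + P) (K(P) = (6 + P)*P = P*(6 + P))
h(r) = 1/(-23 + 3*r) (h(r) = 1/(((-23 + r) + r) + r) = 1/((-23 + 2*r) + r) = 1/(-23 + 3*r))
h(K(2))*S(31, 7) = -3/35/(-23 + 3*(2*(6 + 2))) = -3/35/(-23 + 3*(2*8)) = -3/35/(-23 + 3*16) = -3/35/(-23 + 48) = -3/35/25 = (1/25)*(-3/35) = -3/875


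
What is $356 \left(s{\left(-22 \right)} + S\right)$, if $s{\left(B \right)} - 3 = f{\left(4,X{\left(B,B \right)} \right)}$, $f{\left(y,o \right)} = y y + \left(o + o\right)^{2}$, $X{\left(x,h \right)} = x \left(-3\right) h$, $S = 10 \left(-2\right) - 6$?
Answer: $3002222404$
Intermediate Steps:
$S = -26$ ($S = -20 - 6 = -26$)
$X{\left(x,h \right)} = - 3 h x$ ($X{\left(x,h \right)} = - 3 x h = - 3 h x$)
$f{\left(y,o \right)} = y^{2} + 4 o^{2}$ ($f{\left(y,o \right)} = y^{2} + \left(2 o\right)^{2} = y^{2} + 4 o^{2}$)
$s{\left(B \right)} = 19 + 36 B^{4}$ ($s{\left(B \right)} = 3 + \left(4^{2} + 4 \left(- 3 B B\right)^{2}\right) = 3 + \left(16 + 4 \left(- 3 B^{2}\right)^{2}\right) = 3 + \left(16 + 4 \cdot 9 B^{4}\right) = 3 + \left(16 + 36 B^{4}\right) = 19 + 36 B^{4}$)
$356 \left(s{\left(-22 \right)} + S\right) = 356 \left(\left(19 + 36 \left(-22\right)^{4}\right) - 26\right) = 356 \left(\left(19 + 36 \cdot 234256\right) - 26\right) = 356 \left(\left(19 + 8433216\right) - 26\right) = 356 \left(8433235 - 26\right) = 356 \cdot 8433209 = 3002222404$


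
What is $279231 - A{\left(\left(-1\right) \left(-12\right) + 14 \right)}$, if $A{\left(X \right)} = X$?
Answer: $279205$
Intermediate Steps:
$279231 - A{\left(\left(-1\right) \left(-12\right) + 14 \right)} = 279231 - \left(\left(-1\right) \left(-12\right) + 14\right) = 279231 - \left(12 + 14\right) = 279231 - 26 = 279205$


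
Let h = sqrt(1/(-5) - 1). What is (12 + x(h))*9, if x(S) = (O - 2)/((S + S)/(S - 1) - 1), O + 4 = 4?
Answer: 1170/11 - 36*I*sqrt(30)/11 ≈ 106.36 - 17.925*I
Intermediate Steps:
O = 0 (O = -4 + 4 = 0)
h = I*sqrt(30)/5 (h = sqrt(-1/5 - 1) = sqrt(-6/5) = I*sqrt(30)/5 ≈ 1.0954*I)
x(S) = -2/(-1 + 2*S/(-1 + S)) (x(S) = (0 - 2)/((S + S)/(S - 1) - 1) = -2/((2*S)/(-1 + S) - 1) = -2/(2*S/(-1 + S) - 1) = -2/(-1 + 2*S/(-1 + S)))
(12 + x(h))*9 = (12 + 2*(1 - I*sqrt(30)/5)/(1 + I*sqrt(30)/5))*9 = 108 + 18*(1 - I*sqrt(30)/5)/(1 + I*sqrt(30)/5)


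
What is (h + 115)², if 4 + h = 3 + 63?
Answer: 31329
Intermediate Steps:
h = 62 (h = -4 + (3 + 63) = -4 + 66 = 62)
(h + 115)² = (62 + 115)² = 177² = 31329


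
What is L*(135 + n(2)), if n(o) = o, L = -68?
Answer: -9316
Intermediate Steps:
L*(135 + n(2)) = -68*(135 + 2) = -68*137 = -9316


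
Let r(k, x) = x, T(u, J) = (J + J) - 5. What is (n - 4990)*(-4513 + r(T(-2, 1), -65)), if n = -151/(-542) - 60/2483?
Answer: 15370931945103/672893 ≈ 2.2843e+7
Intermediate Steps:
T(u, J) = -5 + 2*J (T(u, J) = 2*J - 5 = -5 + 2*J)
n = 342413/1345786 (n = -151*(-1/542) - 60*1/2483 = 151/542 - 60/2483 = 342413/1345786 ≈ 0.25443)
(n - 4990)*(-4513 + r(T(-2, 1), -65)) = (342413/1345786 - 4990)*(-4513 - 65) = -6715129727/1345786*(-4578) = 15370931945103/672893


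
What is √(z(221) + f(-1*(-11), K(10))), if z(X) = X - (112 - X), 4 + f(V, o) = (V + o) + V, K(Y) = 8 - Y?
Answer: √346 ≈ 18.601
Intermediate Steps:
f(V, o) = -4 + o + 2*V (f(V, o) = -4 + ((V + o) + V) = -4 + (o + 2*V) = -4 + o + 2*V)
z(X) = -112 + 2*X (z(X) = X + (-112 + X) = -112 + 2*X)
√(z(221) + f(-1*(-11), K(10))) = √((-112 + 2*221) + (-4 + (8 - 1*10) + 2*(-1*(-11)))) = √((-112 + 442) + (-4 + (8 - 10) + 2*11)) = √(330 + (-4 - 2 + 22)) = √(330 + 16) = √346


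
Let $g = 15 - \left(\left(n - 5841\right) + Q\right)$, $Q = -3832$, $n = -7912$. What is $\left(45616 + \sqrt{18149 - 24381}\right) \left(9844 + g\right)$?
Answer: $1251885504 + 54888 i \sqrt{1558} \approx 1.2519 \cdot 10^{9} + 2.1665 \cdot 10^{6} i$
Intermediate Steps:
$g = 17600$ ($g = 15 - \left(\left(-7912 - 5841\right) - 3832\right) = 15 - \left(-13753 - 3832\right) = 15 - -17585 = 15 + 17585 = 17600$)
$\left(45616 + \sqrt{18149 - 24381}\right) \left(9844 + g\right) = \left(45616 + \sqrt{18149 - 24381}\right) \left(9844 + 17600\right) = \left(45616 + \sqrt{-6232}\right) 27444 = \left(45616 + 2 i \sqrt{1558}\right) 27444 = 1251885504 + 54888 i \sqrt{1558}$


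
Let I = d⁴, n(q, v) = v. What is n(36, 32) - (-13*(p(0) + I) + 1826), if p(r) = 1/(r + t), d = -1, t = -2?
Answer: -3575/2 ≈ -1787.5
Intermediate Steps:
p(r) = 1/(-2 + r) (p(r) = 1/(r - 2) = 1/(-2 + r))
I = 1 (I = (-1)⁴ = 1)
n(36, 32) - (-13*(p(0) + I) + 1826) = 32 - (-13*(1/(-2 + 0) + 1) + 1826) = 32 - (-13*(1/(-2) + 1) + 1826) = 32 - (-13*(-½ + 1) + 1826) = 32 - (-13*½ + 1826) = 32 - (-13/2 + 1826) = 32 - 1*3639/2 = 32 - 3639/2 = -3575/2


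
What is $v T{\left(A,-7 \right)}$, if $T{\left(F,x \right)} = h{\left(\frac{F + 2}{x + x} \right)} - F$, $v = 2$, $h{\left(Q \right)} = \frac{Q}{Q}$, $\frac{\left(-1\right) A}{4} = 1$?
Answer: $10$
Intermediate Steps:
$A = -4$ ($A = \left(-4\right) 1 = -4$)
$h{\left(Q \right)} = 1$
$T{\left(F,x \right)} = 1 - F$
$v T{\left(A,-7 \right)} = 2 \left(1 - -4\right) = 2 \left(1 + 4\right) = 2 \cdot 5 = 10$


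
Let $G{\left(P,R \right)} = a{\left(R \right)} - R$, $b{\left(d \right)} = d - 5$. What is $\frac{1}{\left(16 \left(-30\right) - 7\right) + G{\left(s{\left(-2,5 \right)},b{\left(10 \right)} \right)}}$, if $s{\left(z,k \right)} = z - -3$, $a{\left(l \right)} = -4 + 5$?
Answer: $- \frac{1}{491} \approx -0.0020367$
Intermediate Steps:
$a{\left(l \right)} = 1$
$s{\left(z,k \right)} = 3 + z$ ($s{\left(z,k \right)} = z + 3 = 3 + z$)
$b{\left(d \right)} = -5 + d$ ($b{\left(d \right)} = d - 5 = -5 + d$)
$G{\left(P,R \right)} = 1 - R$
$\frac{1}{\left(16 \left(-30\right) - 7\right) + G{\left(s{\left(-2,5 \right)},b{\left(10 \right)} \right)}} = \frac{1}{\left(16 \left(-30\right) - 7\right) + \left(1 - \left(-5 + 10\right)\right)} = \frac{1}{\left(-480 - 7\right) + \left(1 - 5\right)} = \frac{1}{-487 + \left(1 - 5\right)} = \frac{1}{-487 - 4} = \frac{1}{-491} = - \frac{1}{491}$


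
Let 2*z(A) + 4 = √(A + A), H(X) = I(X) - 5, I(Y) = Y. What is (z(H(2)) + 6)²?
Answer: (8 + I*√6)²/4 ≈ 14.5 + 9.798*I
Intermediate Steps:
H(X) = -5 + X (H(X) = X - 5 = -5 + X)
z(A) = -2 + √2*√A/2 (z(A) = -2 + √(A + A)/2 = -2 + √(2*A)/2 = -2 + (√2*√A)/2 = -2 + √2*√A/2)
(z(H(2)) + 6)² = ((-2 + √2*√(-5 + 2)/2) + 6)² = ((-2 + √2*√(-3)/2) + 6)² = ((-2 + √2*(I*√3)/2) + 6)² = ((-2 + I*√6/2) + 6)² = (4 + I*√6/2)²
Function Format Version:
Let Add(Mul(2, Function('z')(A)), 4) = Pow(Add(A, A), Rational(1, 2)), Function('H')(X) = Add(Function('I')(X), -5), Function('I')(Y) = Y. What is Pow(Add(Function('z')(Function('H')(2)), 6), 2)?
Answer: Mul(Rational(1, 4), Pow(Add(8, Mul(I, Pow(6, Rational(1, 2)))), 2)) ≈ Add(14.500, Mul(9.7980, I))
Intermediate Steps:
Function('H')(X) = Add(-5, X) (Function('H')(X) = Add(X, -5) = Add(-5, X))
Function('z')(A) = Add(-2, Mul(Rational(1, 2), Pow(2, Rational(1, 2)), Pow(A, Rational(1, 2)))) (Function('z')(A) = Add(-2, Mul(Rational(1, 2), Pow(Add(A, A), Rational(1, 2)))) = Add(-2, Mul(Rational(1, 2), Pow(Mul(2, A), Rational(1, 2)))) = Add(-2, Mul(Rational(1, 2), Mul(Pow(2, Rational(1, 2)), Pow(A, Rational(1, 2))))) = Add(-2, Mul(Rational(1, 2), Pow(2, Rational(1, 2)), Pow(A, Rational(1, 2)))))
Pow(Add(Function('z')(Function('H')(2)), 6), 2) = Pow(Add(Add(-2, Mul(Rational(1, 2), Pow(2, Rational(1, 2)), Pow(Add(-5, 2), Rational(1, 2)))), 6), 2) = Pow(Add(Add(-2, Mul(Rational(1, 2), Pow(2, Rational(1, 2)), Pow(-3, Rational(1, 2)))), 6), 2) = Pow(Add(Add(-2, Mul(Rational(1, 2), Pow(2, Rational(1, 2)), Mul(I, Pow(3, Rational(1, 2))))), 6), 2) = Pow(Add(Add(-2, Mul(Rational(1, 2), I, Pow(6, Rational(1, 2)))), 6), 2) = Pow(Add(4, Mul(Rational(1, 2), I, Pow(6, Rational(1, 2)))), 2)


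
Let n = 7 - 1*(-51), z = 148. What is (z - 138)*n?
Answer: 580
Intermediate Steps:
n = 58 (n = 7 + 51 = 58)
(z - 138)*n = (148 - 138)*58 = 10*58 = 580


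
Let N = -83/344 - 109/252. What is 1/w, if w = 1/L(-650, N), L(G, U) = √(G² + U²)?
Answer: √198438147487609/21672 ≈ 650.00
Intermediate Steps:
N = -14603/21672 (N = -83*1/344 - 109*1/252 = -83/344 - 109/252 = -14603/21672 ≈ -0.67382)
w = 21672*√198438147487609/198438147487609 (w = 1/(√((-650)² + (-14603/21672)²)) = 1/(√(422500 + 213247609/469675584)) = 1/(√(198438147487609/469675584)) = 1/(√198438147487609/21672) = 21672*√198438147487609/198438147487609 ≈ 0.0015385)
1/w = 1/(21672*√198438147487609/198438147487609) = √198438147487609/21672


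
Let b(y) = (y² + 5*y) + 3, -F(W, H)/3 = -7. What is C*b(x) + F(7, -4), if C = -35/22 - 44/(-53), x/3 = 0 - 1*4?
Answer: -52683/1166 ≈ -45.183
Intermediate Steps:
F(W, H) = 21 (F(W, H) = -3*(-7) = 21)
x = -12 (x = 3*(0 - 1*4) = 3*(0 - 4) = 3*(-4) = -12)
C = -887/1166 (C = -35*1/22 - 44*(-1/53) = -35/22 + 44/53 = -887/1166 ≈ -0.76072)
b(y) = 3 + y² + 5*y
C*b(x) + F(7, -4) = -887*(3 + (-12)² + 5*(-12))/1166 + 21 = -887*(3 + 144 - 60)/1166 + 21 = -887/1166*87 + 21 = -77169/1166 + 21 = -52683/1166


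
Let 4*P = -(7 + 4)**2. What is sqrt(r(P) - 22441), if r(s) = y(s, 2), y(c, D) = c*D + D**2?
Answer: I*sqrt(89990)/2 ≈ 149.99*I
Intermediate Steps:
y(c, D) = D**2 + D*c (y(c, D) = D*c + D**2 = D**2 + D*c)
P = -121/4 (P = (-(7 + 4)**2)/4 = (-1*11**2)/4 = (-1*121)/4 = (1/4)*(-121) = -121/4 ≈ -30.250)
r(s) = 4 + 2*s (r(s) = 2*(2 + s) = 4 + 2*s)
sqrt(r(P) - 22441) = sqrt((4 + 2*(-121/4)) - 22441) = sqrt((4 - 121/2) - 22441) = sqrt(-113/2 - 22441) = sqrt(-44995/2) = I*sqrt(89990)/2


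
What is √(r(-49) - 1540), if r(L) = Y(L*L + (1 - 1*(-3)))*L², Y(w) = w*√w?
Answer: √(-1540 + 5774405*√2405) ≈ 16828.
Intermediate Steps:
Y(w) = w^(3/2)
r(L) = L²*(4 + L²)^(3/2) (r(L) = (L*L + (1 - 1*(-3)))^(3/2)*L² = (L² + (1 + 3))^(3/2)*L² = (L² + 4)^(3/2)*L² = (4 + L²)^(3/2)*L² = L²*(4 + L²)^(3/2))
√(r(-49) - 1540) = √((-49)²*(4 + (-49)²)^(3/2) - 1540) = √(2401*(4 + 2401)^(3/2) - 1540) = √(2401*2405^(3/2) - 1540) = √(2401*(2405*√2405) - 1540) = √(5774405*√2405 - 1540) = √(-1540 + 5774405*√2405)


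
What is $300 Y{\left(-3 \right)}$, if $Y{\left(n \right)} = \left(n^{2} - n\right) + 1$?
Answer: $3900$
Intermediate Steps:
$Y{\left(n \right)} = 1 + n^{2} - n$
$300 Y{\left(-3 \right)} = 300 \left(1 + \left(-3\right)^{2} - -3\right) = 300 \left(1 + 9 + 3\right) = 300 \cdot 13 = 3900$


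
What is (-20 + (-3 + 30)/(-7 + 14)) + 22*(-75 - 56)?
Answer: -20287/7 ≈ -2898.1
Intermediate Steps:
(-20 + (-3 + 30)/(-7 + 14)) + 22*(-75 - 56) = (-20 + 27/7) + 22*(-131) = (-20 + 27*(⅐)) - 2882 = (-20 + 27/7) - 2882 = -113/7 - 2882 = -20287/7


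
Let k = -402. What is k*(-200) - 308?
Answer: 80092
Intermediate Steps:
k*(-200) - 308 = -402*(-200) - 308 = 80400 - 308 = 80092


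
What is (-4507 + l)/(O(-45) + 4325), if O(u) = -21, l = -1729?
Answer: -1559/1076 ≈ -1.4489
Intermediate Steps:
(-4507 + l)/(O(-45) + 4325) = (-4507 - 1729)/(-21 + 4325) = -6236/4304 = -6236*1/4304 = -1559/1076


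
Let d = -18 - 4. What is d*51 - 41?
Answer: -1163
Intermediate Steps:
d = -22
d*51 - 41 = -22*51 - 41 = -1122 - 41 = -1163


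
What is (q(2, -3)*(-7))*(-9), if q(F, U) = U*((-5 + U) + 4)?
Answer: 756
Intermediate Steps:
q(F, U) = U*(-1 + U)
(q(2, -3)*(-7))*(-9) = (-3*(-1 - 3)*(-7))*(-9) = (-3*(-4)*(-7))*(-9) = (12*(-7))*(-9) = -84*(-9) = 756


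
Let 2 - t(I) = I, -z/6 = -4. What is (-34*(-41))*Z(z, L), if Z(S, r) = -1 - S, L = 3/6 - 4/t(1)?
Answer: -34850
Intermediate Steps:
z = 24 (z = -6*(-4) = 24)
t(I) = 2 - I
L = -7/2 (L = 3/6 - 4/(2 - 1*1) = 3*(⅙) - 4/(2 - 1) = ½ - 4/1 = ½ - 4*1 = ½ - 4 = -7/2 ≈ -3.5000)
(-34*(-41))*Z(z, L) = (-34*(-41))*(-1 - 1*24) = 1394*(-1 - 24) = 1394*(-25) = -34850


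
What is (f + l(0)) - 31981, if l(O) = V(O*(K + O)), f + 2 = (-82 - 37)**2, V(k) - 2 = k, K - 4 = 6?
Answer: -17820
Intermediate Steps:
K = 10 (K = 4 + 6 = 10)
V(k) = 2 + k
f = 14159 (f = -2 + (-82 - 37)**2 = -2 + (-119)**2 = -2 + 14161 = 14159)
l(O) = 2 + O*(10 + O)
(f + l(0)) - 31981 = (14159 + (2 + 0*(10 + 0))) - 31981 = (14159 + (2 + 0*10)) - 31981 = (14159 + (2 + 0)) - 31981 = (14159 + 2) - 31981 = 14161 - 31981 = -17820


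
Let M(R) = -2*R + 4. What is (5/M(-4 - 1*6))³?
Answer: 125/13824 ≈ 0.0090422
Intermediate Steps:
M(R) = 4 - 2*R
(5/M(-4 - 1*6))³ = (5/(4 - 2*(-4 - 1*6)))³ = (5/(4 - 2*(-4 - 6)))³ = (5/(4 - 2*(-10)))³ = (5/(4 + 20))³ = (5/24)³ = 125/13824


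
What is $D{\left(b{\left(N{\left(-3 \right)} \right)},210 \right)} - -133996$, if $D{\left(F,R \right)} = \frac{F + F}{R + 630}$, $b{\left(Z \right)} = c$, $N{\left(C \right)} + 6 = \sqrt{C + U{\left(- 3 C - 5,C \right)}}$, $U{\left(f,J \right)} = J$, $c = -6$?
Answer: $\frac{9379719}{70} \approx 1.34 \cdot 10^{5}$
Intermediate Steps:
$N{\left(C \right)} = -6 + \sqrt{2} \sqrt{C}$ ($N{\left(C \right)} = -6 + \sqrt{C + C} = -6 + \sqrt{2 C} = -6 + \sqrt{2} \sqrt{C}$)
$b{\left(Z \right)} = -6$
$D{\left(F,R \right)} = \frac{2 F}{630 + R}$
$D{\left(b{\left(N{\left(-3 \right)} \right)},210 \right)} - -133996 = 2 \left(-6\right) \frac{1}{630 + 210} - -133996 = 2 \left(-6\right) \frac{1}{840} + 133996 = - \frac{1}{70} + 133996 = \frac{9379719}{70}$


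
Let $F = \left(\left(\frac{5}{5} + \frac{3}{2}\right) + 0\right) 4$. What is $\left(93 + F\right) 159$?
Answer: $16377$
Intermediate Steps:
$F = 10$ ($F = \left(\left(5 \cdot \frac{1}{5} + 3 \cdot \frac{1}{2}\right) + 0\right) 4 = \left(\left(1 + \frac{3}{2}\right) + 0\right) 4 = \left(\frac{5}{2} + 0\right) 4 = \frac{5}{2} \cdot 4 = 10$)
$\left(93 + F\right) 159 = \left(93 + 10\right) 159 = 103 \cdot 159 = 16377$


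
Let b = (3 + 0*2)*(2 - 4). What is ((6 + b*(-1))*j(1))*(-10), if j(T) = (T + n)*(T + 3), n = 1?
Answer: -960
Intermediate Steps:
j(T) = (1 + T)*(3 + T) (j(T) = (T + 1)*(T + 3) = (1 + T)*(3 + T))
b = -6 (b = (3 + 0)*(-2) = 3*(-2) = -6)
((6 + b*(-1))*j(1))*(-10) = ((6 - 6*(-1))*(3 + 1**2 + 4*1))*(-10) = ((6 + 6)*(3 + 1 + 4))*(-10) = (12*8)*(-10) = 96*(-10) = -960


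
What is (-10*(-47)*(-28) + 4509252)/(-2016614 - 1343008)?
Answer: -2248046/1679811 ≈ -1.3383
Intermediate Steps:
(-10*(-47)*(-28) + 4509252)/(-2016614 - 1343008) = (470*(-28) + 4509252)/(-3359622) = (-13160 + 4509252)*(-1/3359622) = 4496092*(-1/3359622) = -2248046/1679811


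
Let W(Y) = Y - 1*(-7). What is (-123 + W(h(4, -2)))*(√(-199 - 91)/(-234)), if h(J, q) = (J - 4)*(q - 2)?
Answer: 58*I*√290/117 ≈ 8.4419*I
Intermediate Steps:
h(J, q) = (-4 + J)*(-2 + q)
W(Y) = 7 + Y (W(Y) = Y + 7 = 7 + Y)
(-123 + W(h(4, -2)))*(√(-199 - 91)/(-234)) = (-123 + (7 + (8 - 4*(-2) - 2*4 + 4*(-2))))*(√(-199 - 91)/(-234)) = (-123 + (7 + (8 + 8 - 8 - 8)))*(√(-290)*(-1/234)) = (-123 + (7 + 0))*((I*√290)*(-1/234)) = (-123 + 7)*(-I*√290/234) = -(-58)*I*√290/117 = 58*I*√290/117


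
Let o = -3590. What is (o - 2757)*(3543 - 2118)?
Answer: -9044475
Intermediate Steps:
(o - 2757)*(3543 - 2118) = (-3590 - 2757)*(3543 - 2118) = -6347*1425 = -9044475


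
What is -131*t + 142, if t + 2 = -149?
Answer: 19923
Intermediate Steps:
t = -151 (t = -2 - 149 = -151)
-131*t + 142 = -131*(-151) + 142 = 19781 + 142 = 19923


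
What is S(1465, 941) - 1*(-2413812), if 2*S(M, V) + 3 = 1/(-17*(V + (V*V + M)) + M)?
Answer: 72861420291293/30185228 ≈ 2.4138e+6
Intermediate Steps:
S(M, V) = -3/2 + 1/(2*(-17*V - 17*V**2 - 16*M)) (S(M, V) = -3/2 + 1/(2*(-17*(V + (V*V + M)) + M)) = -3/2 + 1/(2*(-17*(V + (V**2 + M)) + M)) = -3/2 + 1/(2*(-17*(V + (M + V**2)) + M)) = -3/2 + 1/(2*(-17*(M + V + V**2) + M)) = -3/2 + 1/(2*((-17*M - 17*V - 17*V**2) + M)) = -3/2 + 1/(2*(-17*V - 17*V**2 - 16*M)))
S(1465, 941) - 1*(-2413812) = (-1 - 51*941 - 51*941**2 - 48*1465)/(2*(16*1465 + 17*941 + 17*941**2)) - 1*(-2413812) = (-1 - 47991 - 51*885481 - 70320)/(2*(23440 + 15997 + 17*885481)) + 2413812 = (-1 - 47991 - 45159531 - 70320)/(2*(23440 + 15997 + 15053177)) + 2413812 = (1/2)*(-45277843)/15092614 + 2413812 = (1/2)*(1/15092614)*(-45277843) + 2413812 = -45277843/30185228 + 2413812 = 72861420291293/30185228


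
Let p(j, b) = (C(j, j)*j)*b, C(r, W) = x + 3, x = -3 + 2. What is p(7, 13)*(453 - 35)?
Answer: 76076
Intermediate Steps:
x = -1
C(r, W) = 2 (C(r, W) = -1 + 3 = 2)
p(j, b) = 2*b*j (p(j, b) = (2*j)*b = 2*b*j)
p(7, 13)*(453 - 35) = (2*13*7)*(453 - 35) = 182*418 = 76076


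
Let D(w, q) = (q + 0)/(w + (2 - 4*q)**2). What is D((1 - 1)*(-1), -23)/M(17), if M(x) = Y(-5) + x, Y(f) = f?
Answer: -23/106032 ≈ -0.00021692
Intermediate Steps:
M(x) = -5 + x
D(w, q) = q/(w + (2 - 4*q)**2)
D((1 - 1)*(-1), -23)/M(17) = (-23/((1 - 1)*(-1) + 4*(-1 + 2*(-23))**2))/(-5 + 17) = -23/(0*(-1) + 4*(-1 - 46)**2)/12 = -23/(0 + 4*(-47)**2)*(1/12) = -23/(0 + 4*2209)*(1/12) = -23/(0 + 8836)*(1/12) = -23/8836*(1/12) = -23*1/8836*(1/12) = -23/8836*1/12 = -23/106032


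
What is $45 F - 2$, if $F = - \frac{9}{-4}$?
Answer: $\frac{397}{4} \approx 99.25$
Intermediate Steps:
$F = \frac{9}{4}$ ($F = \left(-9\right) \left(- \frac{1}{4}\right) = \frac{9}{4} \approx 2.25$)
$45 F - 2 = 45 \cdot \frac{9}{4} - 2 = \frac{405}{4} - 2 = \frac{397}{4}$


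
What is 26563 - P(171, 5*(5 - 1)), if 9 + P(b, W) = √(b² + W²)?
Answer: 26572 - √29641 ≈ 26400.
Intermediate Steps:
P(b, W) = -9 + √(W² + b²) (P(b, W) = -9 + √(b² + W²) = -9 + √(W² + b²))
26563 - P(171, 5*(5 - 1)) = 26563 - (-9 + √((5*(5 - 1))² + 171²)) = 26563 - (-9 + √((5*4)² + 29241)) = 26563 - (-9 + √(20² + 29241)) = 26563 - (-9 + √(400 + 29241)) = 26563 - (-9 + √29641) = 26563 + (9 - √29641) = 26572 - √29641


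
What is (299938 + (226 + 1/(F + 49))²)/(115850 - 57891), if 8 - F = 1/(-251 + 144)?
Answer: 13061525971849/2156654390000 ≈ 6.0564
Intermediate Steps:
F = 857/107 (F = 8 - 1/(-251 + 144) = 8 - 1/(-107) = 8 - 1*(-1/107) = 8 + 1/107 = 857/107 ≈ 8.0093)
(299938 + (226 + 1/(F + 49))²)/(115850 - 57891) = (299938 + (226 + 1/(857/107 + 49))²)/(115850 - 57891) = (299938 + (226 + 1/(6100/107))²)/57959 = (299938 + (226 + 107/6100)²)*(1/57959) = (299938 + (1378707/6100)²)*(1/57959) = (299938 + 1900832991849/37210000)*(1/57959) = (13061525971849/37210000)*(1/57959) = 13061525971849/2156654390000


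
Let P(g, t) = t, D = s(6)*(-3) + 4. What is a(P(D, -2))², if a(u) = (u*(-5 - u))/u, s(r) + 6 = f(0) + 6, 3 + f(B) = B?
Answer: 9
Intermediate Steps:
f(B) = -3 + B
s(r) = -3 (s(r) = -6 + ((-3 + 0) + 6) = -6 + (-3 + 6) = -6 + 3 = -3)
D = 13 (D = -3*(-3) + 4 = 9 + 4 = 13)
a(u) = -5 - u
a(P(D, -2))² = (-5 - 1*(-2))² = (-5 + 2)² = (-3)² = 9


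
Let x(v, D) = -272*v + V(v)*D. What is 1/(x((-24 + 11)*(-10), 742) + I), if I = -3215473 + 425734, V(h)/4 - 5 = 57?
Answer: -1/2641083 ≈ -3.7863e-7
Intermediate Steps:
V(h) = 248 (V(h) = 20 + 4*57 = 20 + 228 = 248)
I = -2789739
x(v, D) = -272*v + 248*D
1/(x((-24 + 11)*(-10), 742) + I) = 1/((-272*(-24 + 11)*(-10) + 248*742) - 2789739) = 1/((-(-3536)*(-10) + 184016) - 2789739) = 1/((-272*130 + 184016) - 2789739) = 1/((-35360 + 184016) - 2789739) = 1/(148656 - 2789739) = 1/(-2641083) = -1/2641083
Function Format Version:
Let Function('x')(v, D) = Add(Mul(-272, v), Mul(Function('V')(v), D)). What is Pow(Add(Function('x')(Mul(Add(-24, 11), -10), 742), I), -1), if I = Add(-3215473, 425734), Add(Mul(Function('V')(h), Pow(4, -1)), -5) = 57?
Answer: Rational(-1, 2641083) ≈ -3.7863e-7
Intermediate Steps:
Function('V')(h) = 248 (Function('V')(h) = Add(20, Mul(4, 57)) = Add(20, 228) = 248)
I = -2789739
Function('x')(v, D) = Add(Mul(-272, v), Mul(248, D))
Pow(Add(Function('x')(Mul(Add(-24, 11), -10), 742), I), -1) = Pow(Add(Add(Mul(-272, Mul(Add(-24, 11), -10)), Mul(248, 742)), -2789739), -1) = Pow(Add(Add(Mul(-272, Mul(-13, -10)), 184016), -2789739), -1) = Pow(Add(Add(Mul(-272, 130), 184016), -2789739), -1) = Pow(Add(Add(-35360, 184016), -2789739), -1) = Pow(Add(148656, -2789739), -1) = Pow(-2641083, -1) = Rational(-1, 2641083)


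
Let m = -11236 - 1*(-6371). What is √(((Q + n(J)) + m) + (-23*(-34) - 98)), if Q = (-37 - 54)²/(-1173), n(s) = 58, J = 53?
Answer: 4*I*√355166805/1173 ≈ 64.266*I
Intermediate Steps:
m = -4865 (m = -11236 + 6371 = -4865)
Q = -8281/1173 (Q = (-91)²*(-1/1173) = 8281*(-1/1173) = -8281/1173 ≈ -7.0597)
√(((Q + n(J)) + m) + (-23*(-34) - 98)) = √(((-8281/1173 + 58) - 4865) + (-23*(-34) - 98)) = √((59753/1173 - 4865) + (782 - 98)) = √(-5646892/1173 + 684) = √(-4844560/1173) = 4*I*√355166805/1173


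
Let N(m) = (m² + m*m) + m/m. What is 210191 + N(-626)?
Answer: 993944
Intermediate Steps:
N(m) = 1 + 2*m² (N(m) = (m² + m²) + 1 = 2*m² + 1 = 1 + 2*m²)
210191 + N(-626) = 210191 + (1 + 2*(-626)²) = 210191 + (1 + 2*391876) = 210191 + (1 + 783752) = 210191 + 783753 = 993944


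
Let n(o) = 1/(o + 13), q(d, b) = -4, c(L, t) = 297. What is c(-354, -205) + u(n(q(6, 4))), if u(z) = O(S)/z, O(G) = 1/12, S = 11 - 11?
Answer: 1191/4 ≈ 297.75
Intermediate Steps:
S = 0
O(G) = 1/12
n(o) = 1/(13 + o)
u(z) = 1/(12*z)
c(-354, -205) + u(n(q(6, 4))) = 297 + 1/(12*(1/(13 - 4))) = 297 + 1/(12*(1/9)) = 297 + 1/(12*(⅑)) = 297 + (1/12)*9 = 297 + ¾ = 1191/4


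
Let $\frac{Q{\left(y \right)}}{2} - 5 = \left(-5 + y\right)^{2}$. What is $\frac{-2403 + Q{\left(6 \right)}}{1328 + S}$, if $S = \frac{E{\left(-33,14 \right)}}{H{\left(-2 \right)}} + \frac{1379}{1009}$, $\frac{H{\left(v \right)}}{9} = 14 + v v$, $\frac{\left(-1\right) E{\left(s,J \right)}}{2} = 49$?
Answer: $- \frac{195414039}{108598370} \approx -1.7994$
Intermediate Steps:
$E{\left(s,J \right)} = -98$ ($E{\left(s,J \right)} = \left(-2\right) 49 = -98$)
$Q{\left(y \right)} = 10 + 2 \left(-5 + y\right)^{2}$
$H{\left(v \right)} = 126 + 9 v^{2}$ ($H{\left(v \right)} = 9 \left(14 + v v\right) = 9 \left(14 + v^{2}\right) = 126 + 9 v^{2}$)
$S = \frac{62258}{81729}$ ($S = - \frac{98}{126 + 9 \left(-2\right)^{2}} + \frac{1379}{1009} = - \frac{98}{126 + 9 \cdot 4} + 1379 \cdot \frac{1}{1009} = - \frac{98}{126 + 36} + \frac{1379}{1009} = - \frac{98}{162} + \frac{1379}{1009} = \left(-98\right) \frac{1}{162} + \frac{1379}{1009} = - \frac{49}{81} + \frac{1379}{1009} = \frac{62258}{81729} \approx 0.76176$)
$\frac{-2403 + Q{\left(6 \right)}}{1328 + S} = \frac{-2403 + \left(10 + 2 \left(-5 + 6\right)^{2}\right)}{1328 + \frac{62258}{81729}} = \frac{-2403 + \left(10 + 2 \cdot 1^{2}\right)}{\frac{108598370}{81729}} = \left(-2403 + \left(10 + 2 \cdot 1\right)\right) \frac{81729}{108598370} = \left(-2403 + \left(10 + 2\right)\right) \frac{81729}{108598370} = \left(-2403 + 12\right) \frac{81729}{108598370} = \left(-2391\right) \frac{81729}{108598370} = - \frac{195414039}{108598370}$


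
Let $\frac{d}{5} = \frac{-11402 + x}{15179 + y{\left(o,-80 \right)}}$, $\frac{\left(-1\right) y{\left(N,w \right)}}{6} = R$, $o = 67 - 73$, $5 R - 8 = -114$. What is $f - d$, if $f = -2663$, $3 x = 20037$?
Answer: $- \frac{203683978}{76531} \approx -2661.5$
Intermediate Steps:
$x = 6679$ ($x = \frac{1}{3} \cdot 20037 = 6679$)
$R = - \frac{106}{5}$ ($R = \frac{8}{5} + \frac{1}{5} \left(-114\right) = \frac{8}{5} - \frac{114}{5} = - \frac{106}{5} \approx -21.2$)
$o = -6$ ($o = 67 - 73 = -6$)
$y{\left(N,w \right)} = \frac{636}{5}$ ($y{\left(N,w \right)} = \left(-6\right) \left(- \frac{106}{5}\right) = \frac{636}{5}$)
$d = - \frac{118075}{76531}$ ($d = 5 \frac{-11402 + 6679}{15179 + \frac{636}{5}} = 5 \left(- \frac{4723}{\frac{76531}{5}}\right) = 5 \left(\left(-4723\right) \frac{5}{76531}\right) = 5 \left(- \frac{23615}{76531}\right) = - \frac{118075}{76531} \approx -1.5428$)
$f - d = -2663 - - \frac{118075}{76531} = -2663 + \frac{118075}{76531} = - \frac{203683978}{76531}$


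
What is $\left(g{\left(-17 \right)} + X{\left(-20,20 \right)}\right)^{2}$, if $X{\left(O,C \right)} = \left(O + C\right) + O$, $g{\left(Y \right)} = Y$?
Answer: $1369$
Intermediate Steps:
$X{\left(O,C \right)} = C + 2 O$ ($X{\left(O,C \right)} = \left(C + O\right) + O = C + 2 O$)
$\left(g{\left(-17 \right)} + X{\left(-20,20 \right)}\right)^{2} = \left(-17 + \left(20 + 2 \left(-20\right)\right)\right)^{2} = \left(-17 + \left(20 - 40\right)\right)^{2} = \left(-17 - 20\right)^{2} = \left(-37\right)^{2} = 1369$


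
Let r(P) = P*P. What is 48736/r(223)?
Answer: 48736/49729 ≈ 0.98003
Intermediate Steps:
r(P) = P²
48736/r(223) = 48736/(223²) = 48736/49729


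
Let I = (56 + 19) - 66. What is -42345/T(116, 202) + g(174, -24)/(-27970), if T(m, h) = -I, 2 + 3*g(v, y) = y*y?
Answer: 197397988/41955 ≈ 4705.0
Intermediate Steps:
g(v, y) = -⅔ + y²/3 (g(v, y) = -⅔ + (y*y)/3 = -⅔ + y²/3)
I = 9 (I = 75 - 66 = 9)
T(m, h) = -9 (T(m, h) = -1*9 = -9)
-42345/T(116, 202) + g(174, -24)/(-27970) = -42345/(-9) + (-⅔ + (⅓)*(-24)²)/(-27970) = -42345*(-⅑) + (-⅔ + (⅓)*576)*(-1/27970) = 4705 + (-⅔ + 192)*(-1/27970) = 4705 + (574/3)*(-1/27970) = 4705 - 287/41955 = 197397988/41955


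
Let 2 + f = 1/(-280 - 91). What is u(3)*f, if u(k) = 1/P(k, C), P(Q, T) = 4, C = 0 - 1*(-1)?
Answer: -743/1484 ≈ -0.50067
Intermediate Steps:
C = 1 (C = 0 + 1 = 1)
u(k) = ¼ (u(k) = 1/4 = ¼)
f = -743/371 (f = -2 + 1/(-280 - 91) = -2 + 1/(-371) = -2 - 1/371 = -743/371 ≈ -2.0027)
u(3)*f = (¼)*(-743/371) = -743/1484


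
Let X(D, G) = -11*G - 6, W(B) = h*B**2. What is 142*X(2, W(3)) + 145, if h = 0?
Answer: -707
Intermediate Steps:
W(B) = 0 (W(B) = 0*B**2 = 0)
X(D, G) = -6 - 11*G
142*X(2, W(3)) + 145 = 142*(-6 - 11*0) + 145 = 142*(-6 + 0) + 145 = 142*(-6) + 145 = -852 + 145 = -707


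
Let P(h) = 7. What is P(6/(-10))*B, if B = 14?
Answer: 98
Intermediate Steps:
P(6/(-10))*B = 7*14 = 98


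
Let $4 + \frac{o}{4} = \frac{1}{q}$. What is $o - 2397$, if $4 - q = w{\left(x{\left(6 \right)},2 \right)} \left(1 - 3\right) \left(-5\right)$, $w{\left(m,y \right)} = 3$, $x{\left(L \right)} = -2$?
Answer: $- \frac{31371}{13} \approx -2413.2$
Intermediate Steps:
$q = -26$ ($q = 4 - 3 \left(1 - 3\right) \left(-5\right) = 4 - 3 \left(\left(-2\right) \left(-5\right)\right) = 4 - 3 \cdot 10 = 4 - 30 = -26$)
$o = - \frac{210}{13}$ ($o = -16 + \frac{4}{-26} = -16 + 4 \left(- \frac{1}{26}\right) = -16 - \frac{2}{13} = - \frac{210}{13} \approx -16.154$)
$o - 2397 = - \frac{210}{13} - 2397 = - \frac{31371}{13}$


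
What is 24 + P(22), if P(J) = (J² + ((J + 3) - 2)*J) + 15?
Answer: 1029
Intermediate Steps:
P(J) = 15 + J² + J*(1 + J) (P(J) = (J² + ((3 + J) - 2)*J) + 15 = (J² + (1 + J)*J) + 15 = (J² + J*(1 + J)) + 15 = 15 + J² + J*(1 + J))
24 + P(22) = 24 + (15 + 22 + 2*22²) = 24 + (15 + 22 + 2*484) = 24 + (15 + 22 + 968) = 24 + 1005 = 1029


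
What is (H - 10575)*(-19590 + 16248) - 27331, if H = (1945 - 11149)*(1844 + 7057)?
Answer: 273828009287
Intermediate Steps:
H = -81924804 (H = -9204*8901 = -81924804)
(H - 10575)*(-19590 + 16248) - 27331 = (-81924804 - 10575)*(-19590 + 16248) - 27331 = -81935379*(-3342) - 27331 = 273828036618 - 27331 = 273828009287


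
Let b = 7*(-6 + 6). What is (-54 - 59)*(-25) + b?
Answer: 2825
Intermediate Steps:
b = 0 (b = 7*0 = 0)
(-54 - 59)*(-25) + b = (-54 - 59)*(-25) + 0 = -113*(-25) + 0 = 2825 + 0 = 2825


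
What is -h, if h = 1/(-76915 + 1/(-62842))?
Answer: 62842/4833492431 ≈ 1.3001e-5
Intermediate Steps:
h = -62842/4833492431 (h = 1/(-76915 - 1/62842) = 1/(-4833492431/62842) = -62842/4833492431 ≈ -1.3001e-5)
-h = -1*(-62842/4833492431) = 62842/4833492431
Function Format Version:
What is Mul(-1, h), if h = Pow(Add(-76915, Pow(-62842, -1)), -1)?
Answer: Rational(62842, 4833492431) ≈ 1.3001e-5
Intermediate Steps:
h = Rational(-62842, 4833492431) (h = Pow(Add(-76915, Rational(-1, 62842)), -1) = Pow(Rational(-4833492431, 62842), -1) = Rational(-62842, 4833492431) ≈ -1.3001e-5)
Mul(-1, h) = Mul(-1, Rational(-62842, 4833492431)) = Rational(62842, 4833492431)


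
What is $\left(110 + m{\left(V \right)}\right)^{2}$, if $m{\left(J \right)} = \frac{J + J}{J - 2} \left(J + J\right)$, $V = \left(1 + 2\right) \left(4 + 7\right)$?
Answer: $\frac{60310756}{961} \approx 62758.0$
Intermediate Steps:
$V = 33$ ($V = 3 \cdot 11 = 33$)
$m{\left(J \right)} = \frac{4 J^{2}}{-2 + J}$ ($m{\left(J \right)} = \frac{2 J}{-2 + J} 2 J = \frac{4 J^{2}}{-2 + J}$)
$\left(110 + m{\left(V \right)}\right)^{2} = \left(110 + \frac{4 \cdot 33^{2}}{-2 + 33}\right)^{2} = \left(110 + 4 \cdot 1089 \cdot \frac{1}{31}\right)^{2} = \left(110 + \frac{4356}{31}\right)^{2} = \left(\frac{7766}{31}\right)^{2} = \frac{60310756}{961}$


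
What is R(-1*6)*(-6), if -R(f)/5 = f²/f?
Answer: -180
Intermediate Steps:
R(f) = -5*f (R(f) = -5*f²/f = -5*f)
R(-1*6)*(-6) = -(-5)*6*(-6) = -5*(-6)*(-6) = 30*(-6) = -180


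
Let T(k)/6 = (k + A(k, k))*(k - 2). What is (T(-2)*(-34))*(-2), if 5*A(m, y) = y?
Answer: 19584/5 ≈ 3916.8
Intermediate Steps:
A(m, y) = y/5
T(k) = 36*k*(-2 + k)/5 (T(k) = 6*((k + k/5)*(k - 2)) = 6*((6*k/5)*(-2 + k)) = 6*(6*k*(-2 + k)/5) = 36*k*(-2 + k)/5)
(T(-2)*(-34))*(-2) = (((36/5)*(-2)*(-2 - 2))*(-34))*(-2) = (((36/5)*(-2)*(-4))*(-34))*(-2) = ((288/5)*(-34))*(-2) = -9792/5*(-2) = 19584/5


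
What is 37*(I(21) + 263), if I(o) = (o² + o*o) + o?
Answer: 43142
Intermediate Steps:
I(o) = o + 2*o² (I(o) = (o² + o²) + o = 2*o² + o = o + 2*o²)
37*(I(21) + 263) = 37*(21*(1 + 2*21) + 263) = 37*(21*(1 + 42) + 263) = 37*(21*43 + 263) = 37*(903 + 263) = 37*1166 = 43142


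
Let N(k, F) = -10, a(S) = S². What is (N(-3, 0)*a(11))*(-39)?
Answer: 47190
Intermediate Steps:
(N(-3, 0)*a(11))*(-39) = -10*11²*(-39) = -10*121*(-39) = -1210*(-39) = 47190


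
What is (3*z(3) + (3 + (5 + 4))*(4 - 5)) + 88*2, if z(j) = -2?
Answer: 158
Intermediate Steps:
(3*z(3) + (3 + (5 + 4))*(4 - 5)) + 88*2 = (3*(-2) + (3 + (5 + 4))*(4 - 5)) + 88*2 = (-6 + (3 + 9)*(-1)) + 176 = (-6 + 12*(-1)) + 176 = (-6 - 12) + 176 = -18 + 176 = 158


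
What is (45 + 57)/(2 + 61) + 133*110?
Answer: 307264/21 ≈ 14632.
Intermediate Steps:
(45 + 57)/(2 + 61) + 133*110 = 102/63 + 14630 = 102*(1/63) + 14630 = 34/21 + 14630 = 307264/21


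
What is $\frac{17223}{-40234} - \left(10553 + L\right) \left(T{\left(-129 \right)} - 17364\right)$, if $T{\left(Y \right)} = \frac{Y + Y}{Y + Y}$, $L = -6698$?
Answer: $\frac{2693037224187}{40234} \approx 6.6934 \cdot 10^{7}$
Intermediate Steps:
$T{\left(Y \right)} = 1$ ($T{\left(Y \right)} = \frac{2 Y}{2 Y} = 2 Y \frac{1}{2 Y} = 1$)
$\frac{17223}{-40234} - \left(10553 + L\right) \left(T{\left(-129 \right)} - 17364\right) = \frac{17223}{-40234} - \left(10553 - 6698\right) \left(1 - 17364\right) = 17223 \left(- \frac{1}{40234}\right) - 3855 \left(-17363\right) = - \frac{17223}{40234} - -66934365 = - \frac{17223}{40234} + 66934365 = \frac{2693037224187}{40234}$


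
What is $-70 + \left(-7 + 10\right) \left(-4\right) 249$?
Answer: $-3058$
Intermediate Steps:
$-70 + \left(-7 + 10\right) \left(-4\right) 249 = -70 + 3 \left(-4\right) 249 = -70 - 2988 = -3058$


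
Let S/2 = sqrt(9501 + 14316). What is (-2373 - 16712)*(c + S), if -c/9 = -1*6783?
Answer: -1165081995 - 38170*sqrt(23817) ≈ -1.1710e+9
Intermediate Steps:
S = 2*sqrt(23817) (S = 2*sqrt(9501 + 14316) = 2*sqrt(23817) ≈ 308.66)
c = 61047 (c = -(-9)*6783 = -9*(-6783) = 61047)
(-2373 - 16712)*(c + S) = (-2373 - 16712)*(61047 + 2*sqrt(23817)) = -19085*(61047 + 2*sqrt(23817)) = -1165081995 - 38170*sqrt(23817)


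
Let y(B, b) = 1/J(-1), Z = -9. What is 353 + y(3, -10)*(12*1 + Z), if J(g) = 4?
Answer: 1415/4 ≈ 353.75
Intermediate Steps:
y(B, b) = ¼ (y(B, b) = 1/4 = ¼)
353 + y(3, -10)*(12*1 + Z) = 353 + (12*1 - 9)/4 = 353 + (12 - 9)/4 = 353 + (¼)*3 = 353 + ¾ = 1415/4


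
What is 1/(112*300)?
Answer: 1/33600 ≈ 2.9762e-5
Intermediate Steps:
1/(112*300) = 1/33600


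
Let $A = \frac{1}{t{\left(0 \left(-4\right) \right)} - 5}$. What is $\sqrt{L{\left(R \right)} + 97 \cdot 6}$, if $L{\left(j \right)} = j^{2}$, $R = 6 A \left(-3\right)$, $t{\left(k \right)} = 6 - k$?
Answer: $\sqrt{906} \approx 30.1$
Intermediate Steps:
$A = 1$ ($A = \frac{1}{\left(6 - 0 \left(-4\right)\right) - 5} = \frac{1}{\left(6 - 0\right) - 5} = \frac{1}{\left(6 + 0\right) - 5} = \frac{1}{6 - 5} = 1^{-1} = 1$)
$R = -18$ ($R = 6 \cdot 1 \left(-3\right) = 6 \left(-3\right) = -18$)
$\sqrt{L{\left(R \right)} + 97 \cdot 6} = \sqrt{\left(-18\right)^{2} + 97 \cdot 6} = \sqrt{324 + 582} = \sqrt{906}$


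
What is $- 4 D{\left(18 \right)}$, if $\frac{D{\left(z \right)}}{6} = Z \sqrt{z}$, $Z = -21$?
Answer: $1512 \sqrt{2} \approx 2138.3$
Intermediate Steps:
$D{\left(z \right)} = - 126 \sqrt{z}$ ($D{\left(z \right)} = 6 \left(- 21 \sqrt{z}\right) = - 126 \sqrt{z}$)
$- 4 D{\left(18 \right)} = - 4 \left(- 126 \sqrt{18}\right) = - 4 \left(- 126 \cdot 3 \sqrt{2}\right) = - 4 \left(- 378 \sqrt{2}\right) = 1512 \sqrt{2}$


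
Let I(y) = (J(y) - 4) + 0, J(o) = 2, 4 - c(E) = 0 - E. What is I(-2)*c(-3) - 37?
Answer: -39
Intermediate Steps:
c(E) = 4 + E (c(E) = 4 - (0 - E) = 4 - (-1)*E = 4 + E)
I(y) = -2 (I(y) = (2 - 4) + 0 = -2 + 0 = -2)
I(-2)*c(-3) - 37 = -2*(4 - 3) - 37 = -2*1 - 37 = -2 - 37 = -39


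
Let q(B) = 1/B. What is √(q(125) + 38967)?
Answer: 2*√6088595/25 ≈ 197.40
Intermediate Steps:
√(q(125) + 38967) = √(1/125 + 38967) = √(4870876/125) = 2*√6088595/25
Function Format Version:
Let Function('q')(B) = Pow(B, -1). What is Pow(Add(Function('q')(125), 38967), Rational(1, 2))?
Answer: Mul(Rational(2, 25), Pow(6088595, Rational(1, 2))) ≈ 197.40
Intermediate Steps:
Pow(Add(Function('q')(125), 38967), Rational(1, 2)) = Pow(Add(Pow(125, -1), 38967), Rational(1, 2)) = Pow(Add(Rational(1, 125), 38967), Rational(1, 2)) = Pow(Rational(4870876, 125), Rational(1, 2)) = Mul(Rational(2, 25), Pow(6088595, Rational(1, 2)))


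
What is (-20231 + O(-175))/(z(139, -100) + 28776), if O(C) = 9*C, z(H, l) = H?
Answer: -21806/28915 ≈ -0.75414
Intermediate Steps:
(-20231 + O(-175))/(z(139, -100) + 28776) = (-20231 + 9*(-175))/(139 + 28776) = (-20231 - 1575)/28915 = -21806*1/28915 = -21806/28915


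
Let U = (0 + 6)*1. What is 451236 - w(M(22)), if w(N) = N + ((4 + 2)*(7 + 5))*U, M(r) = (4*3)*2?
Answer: 450780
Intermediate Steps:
U = 6 (U = 6*1 = 6)
M(r) = 24 (M(r) = 12*2 = 24)
w(N) = 432 + N (w(N) = N + ((4 + 2)*(7 + 5))*6 = N + (6*12)*6 = N + 72*6 = N + 432 = 432 + N)
451236 - w(M(22)) = 451236 - (432 + 24) = 451236 - 1*456 = 451236 - 456 = 450780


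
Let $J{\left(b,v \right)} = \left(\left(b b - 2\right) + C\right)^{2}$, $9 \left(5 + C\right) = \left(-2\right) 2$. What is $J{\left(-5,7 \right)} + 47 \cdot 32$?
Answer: $\frac{146788}{81} \approx 1812.2$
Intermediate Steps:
$C = - \frac{49}{9}$ ($C = -5 + \frac{\left(-2\right) 2}{9} = -5 + \frac{1}{9} \left(-4\right) = -5 - \frac{4}{9} = - \frac{49}{9} \approx -5.4444$)
$J{\left(b,v \right)} = \left(- \frac{67}{9} + b^{2}\right)^{2}$ ($J{\left(b,v \right)} = \left(\left(b b - 2\right) - \frac{49}{9}\right)^{2} = \left(\left(b^{2} - 2\right) - \frac{49}{9}\right)^{2} = \left(\left(-2 + b^{2}\right) - \frac{49}{9}\right)^{2} = \left(- \frac{67}{9} + b^{2}\right)^{2}$)
$J{\left(-5,7 \right)} + 47 \cdot 32 = \frac{\left(-67 + 9 \left(-5\right)^{2}\right)^{2}}{81} + 47 \cdot 32 = \frac{\left(-67 + 9 \cdot 25\right)^{2}}{81} + 1504 = \frac{\left(-67 + 225\right)^{2}}{81} + 1504 = \frac{158^{2}}{81} + 1504 = \frac{1}{81} \cdot 24964 + 1504 = \frac{24964}{81} + 1504 = \frac{146788}{81}$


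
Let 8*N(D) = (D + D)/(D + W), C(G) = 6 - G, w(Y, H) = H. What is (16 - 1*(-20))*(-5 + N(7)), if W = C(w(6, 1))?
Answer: -699/4 ≈ -174.75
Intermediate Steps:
W = 5 (W = 6 - 1*1 = 6 - 1 = 5)
N(D) = D/(4*(5 + D)) (N(D) = ((D + D)/(D + 5))/8 = ((2*D)/(5 + D))/8 = (2*D/(5 + D))/8 = D/(4*(5 + D)))
(16 - 1*(-20))*(-5 + N(7)) = (16 - 1*(-20))*(-5 + (¼)*7/(5 + 7)) = (16 + 20)*(-5 + (¼)*7/12) = 36*(-5 + (¼)*7*(1/12)) = 36*(-5 + 7/48) = 36*(-233/48) = -699/4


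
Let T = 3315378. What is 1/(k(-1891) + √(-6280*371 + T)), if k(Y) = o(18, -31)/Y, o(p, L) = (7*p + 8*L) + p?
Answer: -98332/1762011781461 + 3575881*√985498/3524023562922 ≈ 0.0010073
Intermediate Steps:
o(p, L) = 8*L + 8*p
k(Y) = -104/Y (k(Y) = (8*(-31) + 8*18)/Y = (-248 + 144)/Y = -104/Y)
1/(k(-1891) + √(-6280*371 + T)) = 1/(-104/(-1891) + √(-6280*371 + 3315378)) = 1/(-104*(-1/1891) + √(-2329880 + 3315378)) = 1/(104/1891 + √985498)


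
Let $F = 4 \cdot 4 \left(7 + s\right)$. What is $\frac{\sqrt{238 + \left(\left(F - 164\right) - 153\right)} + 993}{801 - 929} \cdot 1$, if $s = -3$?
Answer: $- \frac{993}{128} - \frac{i \sqrt{15}}{128} \approx -7.7578 - 0.030258 i$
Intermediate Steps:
$F = 64$ ($F = 4 \cdot 4 \left(7 - 3\right) = 16 \cdot 4 = 64$)
$\frac{\sqrt{238 + \left(\left(F - 164\right) - 153\right)} + 993}{801 - 929} \cdot 1 = \frac{\sqrt{238 + \left(\left(64 - 164\right) - 153\right)} + 993}{801 - 929} \cdot 1 = \frac{\sqrt{238 - 253} + 993}{801 - 929} \cdot 1 = \frac{\sqrt{238 - 253} + 993}{-128} \cdot 1 = \left(\sqrt{-15} + 993\right) \left(- \frac{1}{128}\right) 1 = \left(i \sqrt{15} + 993\right) \left(- \frac{1}{128}\right) 1 = \left(993 + i \sqrt{15}\right) \left(- \frac{1}{128}\right) 1 = \left(- \frac{993}{128} - \frac{i \sqrt{15}}{128}\right) 1 = - \frac{993}{128} - \frac{i \sqrt{15}}{128}$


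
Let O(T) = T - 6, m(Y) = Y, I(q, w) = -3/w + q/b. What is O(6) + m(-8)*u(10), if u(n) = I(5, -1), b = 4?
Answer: -34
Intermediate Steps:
I(q, w) = -3/w + q/4
O(T) = -6 + T
u(n) = 17/4 (u(n) = -3/(-1) + (¼)*5 = -3*(-1) + 5/4 = 3 + 5/4 = 17/4)
O(6) + m(-8)*u(10) = (-6 + 6) - 8*17/4 = 0 - 34 = -34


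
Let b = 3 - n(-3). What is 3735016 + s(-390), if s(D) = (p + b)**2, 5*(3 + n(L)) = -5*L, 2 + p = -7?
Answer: 3735052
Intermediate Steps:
p = -9 (p = -2 - 7 = -9)
n(L) = -3 - L (n(L) = -3 + (-5*L)/5 = -3 - L)
b = 3 (b = 3 - (-3 - 1*(-3)) = 3 - (-3 + 3) = 3 - 1*0 = 3 + 0 = 3)
s(D) = 36 (s(D) = (-9 + 3)**2 = (-6)**2 = 36)
3735016 + s(-390) = 3735016 + 36 = 3735052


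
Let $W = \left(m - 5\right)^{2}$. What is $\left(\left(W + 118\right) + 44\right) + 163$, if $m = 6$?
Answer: $326$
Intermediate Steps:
$W = 1$ ($W = \left(6 - 5\right)^{2} = 1^{2} = 1$)
$\left(\left(W + 118\right) + 44\right) + 163 = \left(\left(1 + 118\right) + 44\right) + 163 = \left(119 + 44\right) + 163 = 163 + 163 = 326$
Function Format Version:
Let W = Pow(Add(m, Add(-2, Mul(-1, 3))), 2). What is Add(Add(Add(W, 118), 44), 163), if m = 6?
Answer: 326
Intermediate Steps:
W = 1 (W = Pow(Add(6, Add(-2, Mul(-1, 3))), 2) = Pow(Add(6, Add(-2, -3)), 2) = Pow(Add(6, -5), 2) = Pow(1, 2) = 1)
Add(Add(Add(W, 118), 44), 163) = Add(Add(Add(1, 118), 44), 163) = Add(Add(119, 44), 163) = Add(163, 163) = 326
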